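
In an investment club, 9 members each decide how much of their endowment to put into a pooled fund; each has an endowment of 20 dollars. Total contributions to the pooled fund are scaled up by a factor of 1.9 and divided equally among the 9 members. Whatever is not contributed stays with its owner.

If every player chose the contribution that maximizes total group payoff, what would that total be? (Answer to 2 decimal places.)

342.00 dollars

Each contributed unit returns 1.900 to the group as a whole (0.2111 to each of 9 players), which exceeds 1, so the social optimum is full contribution: group total = 1.900 × 180 = 342.00.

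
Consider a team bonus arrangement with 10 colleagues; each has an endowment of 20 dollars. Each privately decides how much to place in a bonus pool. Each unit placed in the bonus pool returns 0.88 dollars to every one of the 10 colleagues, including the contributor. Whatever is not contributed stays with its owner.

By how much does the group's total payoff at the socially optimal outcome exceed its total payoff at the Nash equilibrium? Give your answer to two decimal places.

The private return per contributed unit is 0.88 < 1, so contributing 0 is dominant for every player. At the Nash equilibrium everyone keeps their 20, and the group total is 10 × 20 = 200.
Each contributed unit returns 8.800 to the group as a whole (0.88 to each of 10 players), which exceeds 1, so the social optimum is full contribution: group total = 8.800 × 200 = 1760.00.
Efficiency loss = 1760.00 − 200 = 1560.00.

1560.00 dollars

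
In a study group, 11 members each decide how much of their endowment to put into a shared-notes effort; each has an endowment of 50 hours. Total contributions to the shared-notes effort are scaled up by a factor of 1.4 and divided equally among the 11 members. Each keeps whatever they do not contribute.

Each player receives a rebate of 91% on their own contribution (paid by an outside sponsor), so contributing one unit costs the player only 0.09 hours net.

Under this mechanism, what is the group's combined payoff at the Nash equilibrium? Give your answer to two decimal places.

With the mechanism, a contributed unit returns (1.4/11) / 0.09 = 1.4141 per unit of net cost to the contributor — now above 1 — so contributing fully is weakly dominant for every player.
At the Nash equilibrium everyone contributes 50. Group total payoff = 11 × (50 × 0.91 + 1.4 × 50) = 1270.50.

1270.50 hours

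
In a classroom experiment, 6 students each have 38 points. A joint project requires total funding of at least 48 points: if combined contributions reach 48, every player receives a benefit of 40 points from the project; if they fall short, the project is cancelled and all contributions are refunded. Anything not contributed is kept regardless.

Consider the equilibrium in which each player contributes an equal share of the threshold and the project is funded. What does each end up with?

70 points

Equal share of the threshold: 48/6 = 8.
At this profile no one gains by cutting their contribution: any cut drops the total below 48, the project is cancelled, contributions are refunded, and the deviator ends with 38, which is less than 38 − 8 + 40 = 70. Contributing more than 8 just wastes the excess. So contributing exactly 8 is a best response.
Each player's payoff: 38 − 8 + 40 = 70.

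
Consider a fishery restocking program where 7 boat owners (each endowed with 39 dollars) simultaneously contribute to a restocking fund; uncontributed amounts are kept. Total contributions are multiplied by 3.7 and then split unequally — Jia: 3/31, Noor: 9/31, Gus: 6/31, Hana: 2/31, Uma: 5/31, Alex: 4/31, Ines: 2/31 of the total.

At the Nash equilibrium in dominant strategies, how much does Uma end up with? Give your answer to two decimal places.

62.27 dollars

Player j's private return per contributed unit is 3.7 × (j's share). Contributing is weakly dominant for j when that share is at least 1/3.7 = 0.2703, and contributing 0 is dominant otherwise.
Only Noor (9/31) clears that bar, contributing 39; the remaining 6 contribute 0. Total contributed: 39.
Uma keeps 39 and receives 3.7 × 39 × 5/31 = 23.27 from the restocking fund, for a payoff of 62.27.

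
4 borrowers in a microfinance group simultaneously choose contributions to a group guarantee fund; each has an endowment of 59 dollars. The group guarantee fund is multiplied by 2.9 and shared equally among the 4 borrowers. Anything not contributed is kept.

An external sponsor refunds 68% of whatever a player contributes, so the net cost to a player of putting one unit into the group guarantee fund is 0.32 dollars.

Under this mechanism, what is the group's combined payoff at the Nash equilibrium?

The effective private return per unit is now (2.9/4) / 0.32 = 2.2656 > 1, so every player's dominant strategy flips to full contribution.
So the Nash equilibrium is full contribution by all 4; the group earns 4 × (59 × 0.68 + 2.9 × 59) = 844.88.

844.88 dollars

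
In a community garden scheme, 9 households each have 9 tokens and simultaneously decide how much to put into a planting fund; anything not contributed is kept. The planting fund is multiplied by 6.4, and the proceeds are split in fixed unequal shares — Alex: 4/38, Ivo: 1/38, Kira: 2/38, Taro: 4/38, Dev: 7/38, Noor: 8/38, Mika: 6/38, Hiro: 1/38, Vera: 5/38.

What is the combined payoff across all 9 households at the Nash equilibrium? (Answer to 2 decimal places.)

226.80 tokens

For player j, contributing a unit is worthwhile iff 6.4 × (j's share) ≥ 1, i.e. iff j's share is at least 0.1563.
The shares above 0.1563 belong to Dev, Noor and Mika, contributing 9 each; the remaining 6 contribute 0. Total contributed: 27.
The planting fund pays out 6.4 × 27 = 172.80 in total (split across the unequal shares, but the aggregate is all that matters for the group sum).
The 6 free-riders keep 9 each, adding 54. Group total = 54 + 172.80 = 226.80.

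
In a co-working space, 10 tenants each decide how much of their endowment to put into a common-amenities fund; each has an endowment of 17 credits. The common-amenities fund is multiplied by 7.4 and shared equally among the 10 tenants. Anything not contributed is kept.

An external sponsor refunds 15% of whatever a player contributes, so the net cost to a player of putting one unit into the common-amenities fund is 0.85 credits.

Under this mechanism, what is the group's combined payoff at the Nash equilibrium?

170.00 credits

The effective private return is (7.4/10) / 0.85 = 0.8706, which is still under 1, so the mechanism doesn't change anyone's dominant strategy: zero contribution.
Everyone keeps their endowment and the group total is 10 × 17 = 170.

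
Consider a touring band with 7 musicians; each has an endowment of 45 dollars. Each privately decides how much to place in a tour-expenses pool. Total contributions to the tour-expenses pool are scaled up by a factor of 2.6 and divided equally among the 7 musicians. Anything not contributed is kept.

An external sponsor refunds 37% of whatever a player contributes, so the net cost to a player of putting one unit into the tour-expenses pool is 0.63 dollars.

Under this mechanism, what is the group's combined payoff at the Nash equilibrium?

The effective private return is (2.6/7) / 0.63 = 0.5896, which is still under 1, so the mechanism doesn't change anyone's dominant strategy: zero contribution.
At the Nash equilibrium no one contributes; group total payoff = 7 × 45 = 315.

315.00 dollars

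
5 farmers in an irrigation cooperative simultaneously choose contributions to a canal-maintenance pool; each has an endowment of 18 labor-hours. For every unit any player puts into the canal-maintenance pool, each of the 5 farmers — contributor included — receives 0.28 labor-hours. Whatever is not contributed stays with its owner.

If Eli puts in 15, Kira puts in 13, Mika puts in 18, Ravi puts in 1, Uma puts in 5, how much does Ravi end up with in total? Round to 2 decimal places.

Total contributed: 15 + 13 + 18 + 1 + 5 = 52.
Each receives 0.28 × 52 = 14.56 from the canal-maintenance pool.
Ravi keeps 18 − 1 = 17, so Ravi's payoff is 17 + 14.56 = 31.56.

31.56 labor-hours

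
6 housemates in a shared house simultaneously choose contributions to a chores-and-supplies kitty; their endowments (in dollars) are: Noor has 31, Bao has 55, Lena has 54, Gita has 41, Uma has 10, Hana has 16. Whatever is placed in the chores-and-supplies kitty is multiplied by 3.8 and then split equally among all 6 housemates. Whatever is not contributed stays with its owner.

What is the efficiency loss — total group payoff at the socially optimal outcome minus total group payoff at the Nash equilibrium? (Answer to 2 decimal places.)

579.60 dollars

The private return per contributed unit is 3.8/6 = 0.6333 < 1 for every player regardless of endowment, so the Nash equilibrium is zero contribution and the group total is Σ E_j = 31 + 55 + 54 + 41 + 10 + 16 = 207.
Each contributed unit returns 3.800 to the group, so the social optimum is full contribution by everyone: group total = 3.800 × 207 = 786.60.
Efficiency loss = (3.800 − 1) × 207 = 579.60.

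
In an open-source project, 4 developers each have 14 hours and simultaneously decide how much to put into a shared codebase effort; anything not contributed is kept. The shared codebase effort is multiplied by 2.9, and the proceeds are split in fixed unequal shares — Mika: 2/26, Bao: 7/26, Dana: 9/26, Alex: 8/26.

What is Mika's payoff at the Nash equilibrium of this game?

17.12 hours

A player with share s gets back 2.9·s per unit contributed, so full contribution is dominant for anyone with s > 1/2.9 = 0.3448 and zero contribution is dominant for anyone below.
Dana alone (share 9/26) is above the threshold, contributing 14; the remaining 3 contribute 0. Total contributed: 14.
Mika keeps 14 and receives 2.9 × 14 × 2/26 = 3.12 from the shared codebase effort, for a payoff of 17.12.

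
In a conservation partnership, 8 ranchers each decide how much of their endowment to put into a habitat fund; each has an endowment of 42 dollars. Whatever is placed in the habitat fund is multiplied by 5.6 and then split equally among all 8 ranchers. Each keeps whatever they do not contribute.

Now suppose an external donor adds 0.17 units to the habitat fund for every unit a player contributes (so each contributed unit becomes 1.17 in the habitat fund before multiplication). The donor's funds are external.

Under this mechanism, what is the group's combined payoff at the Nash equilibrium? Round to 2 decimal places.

336.00 dollars

Even with the mechanism, each unit contributed returns only 5.6 × 1.17 / 8 = 0.8190 per unit of net cost, so contributing nothing is still dominant.
Everyone keeps their endowment and the group total is 8 × 42 = 336.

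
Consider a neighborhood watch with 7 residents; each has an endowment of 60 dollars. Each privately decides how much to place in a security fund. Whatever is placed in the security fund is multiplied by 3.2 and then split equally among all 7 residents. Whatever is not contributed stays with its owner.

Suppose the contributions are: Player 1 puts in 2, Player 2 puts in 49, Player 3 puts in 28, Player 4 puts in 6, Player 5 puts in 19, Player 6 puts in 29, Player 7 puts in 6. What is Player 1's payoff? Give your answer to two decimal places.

Total contributed: 2 + 49 + 28 + 6 + 19 + 29 + 6 = 139.
Each receives 3.2 × 139 / 7 = 63.54 from the security fund.
Player 1 keeps 60 − 2 = 58, so Player 1's payoff is 58 + 63.54 = 121.54.

121.54 dollars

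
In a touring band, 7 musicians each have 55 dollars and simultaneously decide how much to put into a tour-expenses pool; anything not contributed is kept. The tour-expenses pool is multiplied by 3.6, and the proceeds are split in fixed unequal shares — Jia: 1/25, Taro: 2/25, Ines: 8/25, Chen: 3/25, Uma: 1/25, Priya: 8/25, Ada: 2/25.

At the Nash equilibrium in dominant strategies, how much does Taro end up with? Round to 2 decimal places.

86.68 dollars

A player with share s gets back 3.6·s per unit contributed, so full contribution is dominant for anyone with s > 1/3.6 = 0.2778 and zero contribution is dominant for anyone below.
Ines and Priya are above the threshold, contributing 55 each; the remaining 5 contribute 0. Total contributed: 110.
Taro keeps 55 and receives 3.6 × 110 × 2/25 = 31.68 from the tour-expenses pool, for a payoff of 86.68.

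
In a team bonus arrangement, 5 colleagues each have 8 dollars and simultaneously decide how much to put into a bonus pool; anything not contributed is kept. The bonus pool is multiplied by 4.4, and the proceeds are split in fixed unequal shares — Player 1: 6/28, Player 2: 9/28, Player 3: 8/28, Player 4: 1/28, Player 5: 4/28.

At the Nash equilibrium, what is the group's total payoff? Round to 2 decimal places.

94.40 dollars

A player with share s gets back 4.4·s per unit contributed, so full contribution is dominant for anyone with s > 1/4.4 = 0.2273 and zero contribution is dominant for anyone below.
The shares above 0.2273 belong to Player 2 and Player 3, contributing 8 each; the remaining 3 contribute 0. Total contributed: 16.
The bonus pool pays out 4.4 × 16 = 70.40 in total (split across the unequal shares, but the aggregate is all that matters for the group sum).
The 3 free-riders keep 8 each, adding 24. Group total = 24 + 70.40 = 94.40.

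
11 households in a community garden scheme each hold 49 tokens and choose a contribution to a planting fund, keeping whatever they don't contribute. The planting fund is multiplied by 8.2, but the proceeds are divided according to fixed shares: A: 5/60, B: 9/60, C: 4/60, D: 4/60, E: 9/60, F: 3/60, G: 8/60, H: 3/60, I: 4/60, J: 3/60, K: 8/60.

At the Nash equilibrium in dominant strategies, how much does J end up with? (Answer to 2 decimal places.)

Each unit j contributes comes back to j as 8.2 × (j's share), so j prefers to contribute only if that share exceeds 1/8.2 = 0.1220; otherwise keeping the unit dominates.
The shares above 0.1220 belong to B, E, G and K, contributing 49 each; the remaining 7 contribute 0. Total contributed: 196.
J keeps 49 and receives 8.2 × 196 × 3/60 = 80.36 from the planting fund, for a payoff of 129.36.

129.36 tokens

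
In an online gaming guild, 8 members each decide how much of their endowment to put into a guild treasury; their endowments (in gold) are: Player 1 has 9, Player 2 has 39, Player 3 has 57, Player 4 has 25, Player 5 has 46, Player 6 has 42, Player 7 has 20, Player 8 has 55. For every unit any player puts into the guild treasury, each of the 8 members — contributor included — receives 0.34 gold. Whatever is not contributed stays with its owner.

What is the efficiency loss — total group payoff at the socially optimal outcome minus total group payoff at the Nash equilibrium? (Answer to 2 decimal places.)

503.96 gold

The private return per contributed unit is 0.34 < 1 for everyone, so the Nash equilibrium is zero contribution and the group total is Σ E_j = 9 + 39 + 57 + 25 + 46 + 42 + 20 + 55 = 293.
Each contributed unit returns 2.720 to the group, so the social optimum is full contribution by everyone: group total = 2.720 × 293 = 796.96.
Efficiency loss = (2.720 − 1) × 293 = 503.96.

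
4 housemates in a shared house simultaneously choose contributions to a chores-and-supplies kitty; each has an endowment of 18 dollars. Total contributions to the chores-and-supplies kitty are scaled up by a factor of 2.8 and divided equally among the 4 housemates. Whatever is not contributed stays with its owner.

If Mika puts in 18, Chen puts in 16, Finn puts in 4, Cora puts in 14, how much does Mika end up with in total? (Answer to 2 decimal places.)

36.40 dollars

Total contributed: 18 + 16 + 4 + 14 = 52.
Each receives 2.8 × 52 / 4 = 36.40 from the chores-and-supplies kitty.
Mika keeps 18 − 18 = 0, so Mika's payoff is 0 + 36.40 = 36.40.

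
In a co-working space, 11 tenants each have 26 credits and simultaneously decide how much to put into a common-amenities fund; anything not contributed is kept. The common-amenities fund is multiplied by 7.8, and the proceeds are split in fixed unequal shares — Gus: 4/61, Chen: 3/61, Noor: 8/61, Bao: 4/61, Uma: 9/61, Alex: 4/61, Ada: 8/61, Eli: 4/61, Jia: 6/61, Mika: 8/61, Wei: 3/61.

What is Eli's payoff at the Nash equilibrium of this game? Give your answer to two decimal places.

Player j's private return per contributed unit is 7.8 × (j's share). Contributing is weakly dominant for j when that share is at least 1/7.8 = 0.1282, and contributing 0 is dominant otherwise.
Noor, Uma, Ada and Mika clear that bar, contributing 26 each; the remaining 7 contribute 0. Total contributed: 104.
Eli keeps 26 and receives 7.8 × 104 × 4/61 = 53.19 from the common-amenities fund, for a payoff of 79.19.

79.19 credits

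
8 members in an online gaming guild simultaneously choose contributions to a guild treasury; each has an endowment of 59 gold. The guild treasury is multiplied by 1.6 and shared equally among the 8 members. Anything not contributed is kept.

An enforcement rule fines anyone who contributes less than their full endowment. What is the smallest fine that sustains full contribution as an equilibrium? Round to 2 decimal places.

47.20 gold

Given the others contribute fully, the best deviation is to contribute 0 (any partial contribution still incurs the fine and gives up units whose private return 0.2000 is below 1).
Deviating from 59 to 0 saves 59 gold but forfeits the deviator's share of the drop in the guild treasury: 1.6/8 × 59 = 11.80.
So the deviation gain is 59 − 11.80 = 47.20, and the fine must be at least 47.20 gold to wipe it out.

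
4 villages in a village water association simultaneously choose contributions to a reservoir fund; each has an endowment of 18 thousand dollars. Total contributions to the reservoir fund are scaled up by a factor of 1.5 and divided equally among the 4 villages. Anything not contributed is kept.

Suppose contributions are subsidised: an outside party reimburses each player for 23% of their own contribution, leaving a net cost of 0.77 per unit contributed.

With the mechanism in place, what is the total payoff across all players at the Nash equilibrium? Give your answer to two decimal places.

The effective private return is (1.5/4) / 0.77 = 0.4870, which is still under 1, so the mechanism doesn't change anyone's dominant strategy: zero contribution.
Everyone keeps their endowment and the group total is 4 × 18 = 72.

72.00 thousand dollars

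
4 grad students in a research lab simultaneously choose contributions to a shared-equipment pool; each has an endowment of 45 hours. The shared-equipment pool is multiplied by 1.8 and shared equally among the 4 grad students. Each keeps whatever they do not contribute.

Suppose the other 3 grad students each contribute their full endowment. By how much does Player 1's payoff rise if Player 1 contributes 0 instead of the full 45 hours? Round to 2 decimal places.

Switching from a contribution of 45 to 0 lets Player 1 keep an extra 45 hours, but lowers the shared-equipment pool by 45, which costs Player 1 their own share of that drop: 1.8/4 × 45 = 20.25.
Net gain = 45 − 20.25 = 24.75. The private return per contributed unit (0.4500) is below 1, so free-riding is indeed the best response regardless of what the others do.

24.75 hours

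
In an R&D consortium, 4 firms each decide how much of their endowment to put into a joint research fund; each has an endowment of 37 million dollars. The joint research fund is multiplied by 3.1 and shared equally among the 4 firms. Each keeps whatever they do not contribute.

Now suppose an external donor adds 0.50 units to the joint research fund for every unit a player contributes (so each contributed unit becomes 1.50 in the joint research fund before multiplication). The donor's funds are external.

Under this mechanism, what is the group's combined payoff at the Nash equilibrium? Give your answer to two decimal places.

688.20 million dollars

Under the mechanism each unit contributed yields 3.1 × 1.50 / 4 = 1.1625 back to its contributor per unit of net cost, which exceeds 1, making full contribution the dominant choice for everyone.
So the Nash equilibrium is full contribution by all 4; the group earns 3.1 × 1.50 × 148 = 688.20.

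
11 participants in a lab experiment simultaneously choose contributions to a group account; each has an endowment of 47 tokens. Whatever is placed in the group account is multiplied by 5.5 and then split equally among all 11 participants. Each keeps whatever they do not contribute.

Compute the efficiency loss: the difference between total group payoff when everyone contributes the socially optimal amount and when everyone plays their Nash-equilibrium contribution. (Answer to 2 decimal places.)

2326.50 tokens

Each contributed unit returns 5.5/11 = 0.5000 to its contributor — below 1 — so contributing 0 is dominant for every player. At the Nash equilibrium everyone keeps their 47, and the group total is 11 × 47 = 517.
Each contributed unit returns 5.500 to the group as a whole (0.5000 to each of 11 players), which exceeds 1, so the social optimum is full contribution: group total = 5.500 × 517 = 2843.50.
Efficiency loss = 2843.50 − 517 = 2326.50.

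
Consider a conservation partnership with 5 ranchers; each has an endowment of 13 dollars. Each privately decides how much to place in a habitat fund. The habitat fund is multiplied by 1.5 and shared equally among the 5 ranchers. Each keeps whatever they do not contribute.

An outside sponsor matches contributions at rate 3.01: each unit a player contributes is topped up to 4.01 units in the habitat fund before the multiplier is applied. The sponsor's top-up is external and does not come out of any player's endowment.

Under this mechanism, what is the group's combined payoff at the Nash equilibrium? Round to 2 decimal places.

390.98 dollars

The effective private return per unit is now 1.5 × 4.01 / 5 = 1.2030 > 1, so every player's dominant strategy flips to full contribution.
So the Nash equilibrium is full contribution by all 5; the group earns 1.5 × 4.01 × 65 = 390.98.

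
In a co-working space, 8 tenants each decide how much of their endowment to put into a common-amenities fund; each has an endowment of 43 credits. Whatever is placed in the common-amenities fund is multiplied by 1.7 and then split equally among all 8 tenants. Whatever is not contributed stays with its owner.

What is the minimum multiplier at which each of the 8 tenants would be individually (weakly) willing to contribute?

A contributed unit returns (multiplier)/8 to its contributor.
This reaches 1 exactly when the multiplier is 8.

8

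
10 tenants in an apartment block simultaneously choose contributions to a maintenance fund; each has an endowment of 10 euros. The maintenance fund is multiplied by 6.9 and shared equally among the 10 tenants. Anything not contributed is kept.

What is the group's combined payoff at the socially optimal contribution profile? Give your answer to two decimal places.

690.00 euros

Each contributed unit returns 6.900 to the group as a whole (0.6900 to each of 10 players), which exceeds 1, so the social optimum is full contribution: group total = 6.900 × 100 = 690.00.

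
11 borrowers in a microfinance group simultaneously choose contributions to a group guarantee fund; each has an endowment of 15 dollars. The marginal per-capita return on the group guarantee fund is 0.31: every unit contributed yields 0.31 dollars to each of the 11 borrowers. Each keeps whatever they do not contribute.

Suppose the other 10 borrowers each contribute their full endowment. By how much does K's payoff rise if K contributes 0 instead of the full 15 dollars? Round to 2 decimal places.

Switching from a contribution of 15 to 0 lets K keep an extra 15 dollars, but lowers the group guarantee fund by 15, which costs K their own share of that drop: 0.31 × 15 = 4.65.
Net gain = 15 − 4.65 = 10.35. The private return per contributed unit (0.31) is below 1, so free-riding is indeed the best response regardless of what the others do.

10.35 dollars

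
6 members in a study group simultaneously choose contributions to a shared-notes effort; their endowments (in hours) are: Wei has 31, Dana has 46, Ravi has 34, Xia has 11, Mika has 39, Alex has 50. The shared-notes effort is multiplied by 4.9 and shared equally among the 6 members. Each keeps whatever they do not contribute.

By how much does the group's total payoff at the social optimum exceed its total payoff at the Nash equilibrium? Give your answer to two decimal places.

822.90 hours

The private return per contributed unit is 4.9/6 = 0.8167 < 1 for every player regardless of endowment, so the Nash equilibrium is zero contribution and the group total is Σ E_j = 31 + 46 + 34 + 11 + 39 + 50 = 211.
Each contributed unit returns 4.900 to the group, so the social optimum is full contribution by everyone: group total = 4.900 × 211 = 1033.90.
Efficiency loss = (4.900 − 1) × 211 = 822.90.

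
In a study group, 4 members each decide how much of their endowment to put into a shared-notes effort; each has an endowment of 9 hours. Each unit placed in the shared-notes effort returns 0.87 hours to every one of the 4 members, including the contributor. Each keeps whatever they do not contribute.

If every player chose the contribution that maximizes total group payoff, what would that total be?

125.28 hours

Each contributed unit returns 3.480 to the group as a whole (0.87 to each of 4 players), which exceeds 1, so the social optimum is full contribution: group total = 3.480 × 36 = 125.28.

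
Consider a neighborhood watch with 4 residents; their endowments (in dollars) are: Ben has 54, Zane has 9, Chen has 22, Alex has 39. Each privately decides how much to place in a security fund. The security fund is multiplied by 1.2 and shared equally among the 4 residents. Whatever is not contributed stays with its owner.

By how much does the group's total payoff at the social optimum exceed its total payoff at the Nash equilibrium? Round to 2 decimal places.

The private return per contributed unit is 1.2/4 = 0.3000 < 1 for every player regardless of endowment, so the Nash equilibrium is zero contribution and the group total is Σ E_j = 54 + 9 + 22 + 39 = 124.
Each contributed unit returns 1.200 to the group, so the social optimum is full contribution by everyone: group total = 1.200 × 124 = 148.80.
Efficiency loss = (1.200 − 1) × 124 = 24.80.

24.80 dollars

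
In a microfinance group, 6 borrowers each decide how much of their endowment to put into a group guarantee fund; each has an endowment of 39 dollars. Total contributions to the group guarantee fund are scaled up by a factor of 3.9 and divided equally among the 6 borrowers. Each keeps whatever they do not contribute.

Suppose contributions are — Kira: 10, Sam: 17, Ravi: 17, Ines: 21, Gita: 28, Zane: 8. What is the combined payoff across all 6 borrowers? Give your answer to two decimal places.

Total contributed: 10 + 17 + 17 + 21 + 28 + 8 = 101; total kept: 6 × 39 − 101 = 133.
The group guarantee fund pays out 3.9 × 101 = 393.90 in aggregate.
Group total = 133 + 393.90 = 526.90.

526.90 dollars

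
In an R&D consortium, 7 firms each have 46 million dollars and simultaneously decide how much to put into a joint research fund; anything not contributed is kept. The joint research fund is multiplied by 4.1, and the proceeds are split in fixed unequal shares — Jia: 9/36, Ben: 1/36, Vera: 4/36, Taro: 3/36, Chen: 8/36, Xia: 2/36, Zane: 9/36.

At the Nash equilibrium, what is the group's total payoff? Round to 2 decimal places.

607.20 million dollars

For player j, contributing a unit is worthwhile iff 4.1 × (j's share) ≥ 1, i.e. iff j's share is at least 0.2439.
Jia and Zane are above the threshold, contributing 46 each; the remaining 5 contribute 0. Total contributed: 92.
The joint research fund pays out 4.1 × 92 = 377.20 in total (split across the unequal shares, but the aggregate is all that matters for the group sum).
The 5 free-riders keep 46 each, adding 230. Group total = 230 + 377.20 = 607.20.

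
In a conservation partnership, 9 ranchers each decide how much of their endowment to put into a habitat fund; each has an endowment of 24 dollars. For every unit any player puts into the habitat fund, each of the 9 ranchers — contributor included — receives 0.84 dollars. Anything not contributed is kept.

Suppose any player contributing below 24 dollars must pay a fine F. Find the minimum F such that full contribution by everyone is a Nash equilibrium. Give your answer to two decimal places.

3.84 dollars

Given the others contribute fully, the best deviation is to contribute 0 (any partial contribution still incurs the fine and gives up units whose private return 0.84 is below 1).
Deviating from 24 to 0 saves 24 dollars but forfeits the deviator's share of the drop in the habitat fund: 0.84 × 24 = 20.16.
So the deviation gain is 24 − 20.16 = 3.84, and the fine must be at least 3.84 dollars to wipe it out.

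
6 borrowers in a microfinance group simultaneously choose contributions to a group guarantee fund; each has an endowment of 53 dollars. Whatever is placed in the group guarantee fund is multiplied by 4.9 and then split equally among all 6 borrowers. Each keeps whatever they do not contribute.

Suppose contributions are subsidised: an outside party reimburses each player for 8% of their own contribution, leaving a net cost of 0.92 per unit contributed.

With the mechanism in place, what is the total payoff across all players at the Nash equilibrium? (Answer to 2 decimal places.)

318.00 dollars

With the mechanism, a contributed unit returns (4.9/6) / 0.92 = 0.8877 per unit of net cost — still below 1 — so contributing 0 remains dominant for every player.
Everyone keeps their endowment and the group total is 6 × 53 = 318.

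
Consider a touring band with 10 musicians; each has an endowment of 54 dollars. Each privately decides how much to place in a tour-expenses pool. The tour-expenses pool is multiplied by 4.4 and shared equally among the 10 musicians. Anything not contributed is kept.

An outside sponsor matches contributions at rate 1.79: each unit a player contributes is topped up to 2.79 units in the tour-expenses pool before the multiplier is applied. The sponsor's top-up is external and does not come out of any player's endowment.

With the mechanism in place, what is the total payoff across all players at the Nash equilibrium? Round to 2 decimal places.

6629.04 dollars

The effective private return per unit is now 4.4 × 2.79 / 10 = 1.2276 > 1, so every player's dominant strategy flips to full contribution.
At the Nash equilibrium everyone contributes 54. Group total payoff = 4.4 × 2.79 × 540 = 6629.04.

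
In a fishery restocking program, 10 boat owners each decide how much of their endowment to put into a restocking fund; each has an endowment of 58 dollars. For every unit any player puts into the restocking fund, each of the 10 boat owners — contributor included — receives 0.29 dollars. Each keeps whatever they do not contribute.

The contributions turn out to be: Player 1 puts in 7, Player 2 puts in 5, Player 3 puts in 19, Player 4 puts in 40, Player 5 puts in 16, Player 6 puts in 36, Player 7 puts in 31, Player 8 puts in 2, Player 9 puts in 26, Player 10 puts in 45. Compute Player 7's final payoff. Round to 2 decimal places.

Total contributed: 7 + 5 + 19 + 40 + 16 + 36 + 31 + 2 + 26 + 45 = 227.
Each receives 0.29 × 227 = 65.83 from the restocking fund.
Player 7 keeps 58 − 31 = 27, so Player 7's payoff is 27 + 65.83 = 92.83.

92.83 dollars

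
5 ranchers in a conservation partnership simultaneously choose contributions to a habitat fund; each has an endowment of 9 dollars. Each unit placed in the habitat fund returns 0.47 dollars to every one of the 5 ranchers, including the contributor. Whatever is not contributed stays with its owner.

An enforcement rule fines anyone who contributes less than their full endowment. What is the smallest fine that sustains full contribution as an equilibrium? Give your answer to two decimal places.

Given the others contribute fully, the best deviation is to contribute 0 (any partial contribution still incurs the fine and gives up units whose private return 0.47 is below 1).
Deviating from 9 to 0 saves 9 dollars but forfeits the deviator's share of the drop in the habitat fund: 0.47 × 9 = 4.23.
So the deviation gain is 9 − 4.23 = 4.77, and the fine must be at least 4.77 dollars to wipe it out.

4.77 dollars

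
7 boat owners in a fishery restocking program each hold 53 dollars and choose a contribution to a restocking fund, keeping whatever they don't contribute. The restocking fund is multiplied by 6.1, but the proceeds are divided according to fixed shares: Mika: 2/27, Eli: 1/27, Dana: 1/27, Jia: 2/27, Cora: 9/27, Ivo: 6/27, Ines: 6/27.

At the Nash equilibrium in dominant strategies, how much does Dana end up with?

88.92 dollars

Each unit j contributes comes back to j as 6.1 × (j's share), so j prefers to contribute only if that share exceeds 1/6.1 = 0.1639; otherwise keeping the unit dominates.
Cora, Ivo and Ines clear that bar, contributing 53 each; the remaining 4 contribute 0. Total contributed: 159.
Dana keeps 53 and receives 6.1 × 159 × 1/27 = 35.92 from the restocking fund, for a payoff of 88.92.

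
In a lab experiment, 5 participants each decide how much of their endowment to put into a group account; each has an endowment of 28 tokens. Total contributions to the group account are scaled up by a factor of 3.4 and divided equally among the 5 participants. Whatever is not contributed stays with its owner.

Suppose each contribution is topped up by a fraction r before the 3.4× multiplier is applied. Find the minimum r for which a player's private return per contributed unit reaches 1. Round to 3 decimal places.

0.471

With matching at rate r, one contributed unit becomes (1 + r) in the group account and returns 3.4 × (1 + r) / 5 to the contributor.
Setting this equal to 1: 1 + r = 5/3.4 = 1.4706.
So the minimum matching rate is r = 1.4706 − 1 = 0.471.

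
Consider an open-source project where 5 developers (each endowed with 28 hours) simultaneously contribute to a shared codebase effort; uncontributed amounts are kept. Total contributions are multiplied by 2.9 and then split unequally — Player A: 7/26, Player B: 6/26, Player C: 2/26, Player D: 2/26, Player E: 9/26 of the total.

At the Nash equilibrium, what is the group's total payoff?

193.20 hours

For player j, contributing a unit is worthwhile iff 2.9 × (j's share) ≥ 1, i.e. iff j's share is at least 0.3448.
Only Player E (9/26) clears that bar, contributing 28; the remaining 4 contribute 0. Total contributed: 28.
The shared codebase effort pays out 2.9 × 28 = 81.20 in total (split across the unequal shares, but the aggregate is all that matters for the group sum).
The 4 free-riders keep 28 each, adding 112. Group total = 112 + 81.20 = 193.20.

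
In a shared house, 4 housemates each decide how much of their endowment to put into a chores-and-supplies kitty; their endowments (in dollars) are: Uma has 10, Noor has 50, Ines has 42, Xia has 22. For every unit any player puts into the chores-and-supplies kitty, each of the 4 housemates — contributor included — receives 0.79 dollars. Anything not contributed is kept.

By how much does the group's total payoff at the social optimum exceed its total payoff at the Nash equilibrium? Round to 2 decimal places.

The private return per contributed unit is 0.79 < 1 for everyone, so the Nash equilibrium is zero contribution and the group total is Σ E_j = 10 + 50 + 42 + 22 = 124.
Each contributed unit returns 3.160 to the group, so the social optimum is full contribution by everyone: group total = 3.160 × 124 = 391.84.
Efficiency loss = (3.160 − 1) × 124 = 267.84.

267.84 dollars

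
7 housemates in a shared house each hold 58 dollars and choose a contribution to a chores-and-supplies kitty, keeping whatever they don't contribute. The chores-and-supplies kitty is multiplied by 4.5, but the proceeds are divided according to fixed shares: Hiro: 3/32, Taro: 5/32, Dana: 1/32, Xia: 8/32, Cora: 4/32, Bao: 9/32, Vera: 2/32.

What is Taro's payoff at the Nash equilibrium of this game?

139.56 dollars

Player j's private return per contributed unit is 4.5 × (j's share). Contributing is weakly dominant for j when that share is at least 1/4.5 = 0.2222, and contributing 0 is dominant otherwise.
Xia and Bao clear that bar, contributing 58 each; the remaining 5 contribute 0. Total contributed: 116.
Taro keeps 58 and receives 4.5 × 116 × 5/32 = 81.56 from the chores-and-supplies kitty, for a payoff of 139.56.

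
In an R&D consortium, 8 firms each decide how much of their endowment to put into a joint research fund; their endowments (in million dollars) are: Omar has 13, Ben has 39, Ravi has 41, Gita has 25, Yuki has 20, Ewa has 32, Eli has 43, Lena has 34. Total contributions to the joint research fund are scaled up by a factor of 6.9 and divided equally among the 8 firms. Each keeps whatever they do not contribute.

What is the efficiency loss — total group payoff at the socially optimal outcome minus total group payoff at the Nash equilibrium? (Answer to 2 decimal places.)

1457.30 million dollars

The private return per contributed unit is 6.9/8 = 0.8625 < 1 for every player regardless of endowment, so the Nash equilibrium is zero contribution and the group total is Σ E_j = 13 + 39 + 41 + 25 + 20 + 32 + 43 + 34 = 247.
Each contributed unit returns 6.900 to the group, so the social optimum is full contribution by everyone: group total = 6.900 × 247 = 1704.30.
Efficiency loss = (6.900 − 1) × 247 = 1457.30.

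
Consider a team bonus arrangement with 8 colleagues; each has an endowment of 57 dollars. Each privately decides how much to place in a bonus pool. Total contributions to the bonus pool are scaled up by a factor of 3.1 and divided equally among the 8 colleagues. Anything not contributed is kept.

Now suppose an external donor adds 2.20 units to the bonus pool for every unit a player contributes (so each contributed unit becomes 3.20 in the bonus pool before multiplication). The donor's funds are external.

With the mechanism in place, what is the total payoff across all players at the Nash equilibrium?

4523.52 dollars

The effective private return per unit is now 3.1 × 3.20 / 8 = 1.2400 > 1, so every player's dominant strategy flips to full contribution.
At the Nash equilibrium everyone contributes 57. Group total payoff = 3.1 × 3.20 × 456 = 4523.52.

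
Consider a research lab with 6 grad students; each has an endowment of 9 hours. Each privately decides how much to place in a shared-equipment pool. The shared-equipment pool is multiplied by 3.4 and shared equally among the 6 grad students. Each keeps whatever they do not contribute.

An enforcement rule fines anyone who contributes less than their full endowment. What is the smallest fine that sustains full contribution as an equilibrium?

3.90 hours

Given the others contribute fully, the best deviation is to contribute 0 (any partial contribution still incurs the fine and gives up units whose private return 0.5667 is below 1).
Deviating from 9 to 0 saves 9 hours but forfeits the deviator's share of the drop in the shared-equipment pool: 3.4/6 × 9 = 5.10.
So the deviation gain is 9 − 5.10 = 3.90, and the fine must be at least 3.90 hours to wipe it out.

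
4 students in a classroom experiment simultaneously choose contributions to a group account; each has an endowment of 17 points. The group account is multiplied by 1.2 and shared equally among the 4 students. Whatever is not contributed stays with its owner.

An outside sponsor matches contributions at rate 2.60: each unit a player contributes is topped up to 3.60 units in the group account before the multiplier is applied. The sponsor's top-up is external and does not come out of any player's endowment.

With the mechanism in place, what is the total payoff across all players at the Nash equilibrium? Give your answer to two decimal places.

293.76 points

Under the mechanism each unit contributed yields 1.2 × 3.60 / 4 = 1.0800 back to its contributor per unit of net cost, which exceeds 1, making full contribution the dominant choice for everyone.
At the Nash equilibrium everyone contributes 17. Group total payoff = 1.2 × 3.60 × 68 = 293.76.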